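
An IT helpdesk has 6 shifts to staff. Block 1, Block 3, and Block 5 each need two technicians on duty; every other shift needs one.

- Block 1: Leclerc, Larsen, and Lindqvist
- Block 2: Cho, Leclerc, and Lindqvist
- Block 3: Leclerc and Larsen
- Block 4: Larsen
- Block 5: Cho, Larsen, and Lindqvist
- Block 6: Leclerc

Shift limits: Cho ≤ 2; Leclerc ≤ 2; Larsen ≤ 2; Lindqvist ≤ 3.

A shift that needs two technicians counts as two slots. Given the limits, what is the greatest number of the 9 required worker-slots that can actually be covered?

Total capacity across all technicians is 2+2+2+3 = 9, and 9 slots are needed, so at most 9 can be filled.
Shifts {Block 1, Block 3, Block 4, Block 6} need 6 slots but only Leclerc, Larsen, and Lindqvist are available for them, supplying at most 5 — so at least 1 slot must go unfilled.
An assignment achieving 8: Block 1→Lindqvist, Block 2→Cho, Block 3→Leclerc+Larsen, Block 4→Larsen, Block 5→Cho+Lindqvist, Block 6→Leclerc.
Loads: Cho 2/2, Leclerc 2/2, Larsen 2/2, Lindqvist 2/3.

8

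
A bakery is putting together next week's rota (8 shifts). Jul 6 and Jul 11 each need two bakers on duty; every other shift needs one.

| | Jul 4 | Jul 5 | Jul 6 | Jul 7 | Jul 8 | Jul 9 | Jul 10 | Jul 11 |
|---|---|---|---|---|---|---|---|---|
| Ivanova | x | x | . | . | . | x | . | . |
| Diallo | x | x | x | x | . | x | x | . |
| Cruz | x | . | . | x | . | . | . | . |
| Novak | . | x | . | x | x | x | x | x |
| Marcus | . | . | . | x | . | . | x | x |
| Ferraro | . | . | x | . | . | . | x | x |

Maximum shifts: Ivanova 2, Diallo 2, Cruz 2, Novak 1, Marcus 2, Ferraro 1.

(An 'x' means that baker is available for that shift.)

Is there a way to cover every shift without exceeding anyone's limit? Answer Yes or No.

Total capacity is 10 and 10 slots are needed, so capacity alone doesn't rule it out.
Shifts {Jul 6, Jul 8, Jul 11} need 5 worker-slots in total, but the bakers available for any of those shifts (Diallo, Novak, Marcus, and Ferraro) can supply at most 4 among them. So no valid schedule exists.

No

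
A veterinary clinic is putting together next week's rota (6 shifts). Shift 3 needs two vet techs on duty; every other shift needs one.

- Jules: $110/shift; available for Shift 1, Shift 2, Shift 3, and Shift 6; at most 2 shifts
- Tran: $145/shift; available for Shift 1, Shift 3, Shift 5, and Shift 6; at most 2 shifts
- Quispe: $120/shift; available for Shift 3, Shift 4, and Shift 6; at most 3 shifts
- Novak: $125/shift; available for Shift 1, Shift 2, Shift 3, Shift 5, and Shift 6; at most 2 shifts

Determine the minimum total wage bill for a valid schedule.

Shift 4 can only be covered by Quispe, so that assignment is forced.
Picking the cheapest available vet tech for each shift independently would cost $805, but that ignores the shift limits.
An optimal schedule: Shift 1→Jules, Shift 2→Jules, Shift 3→Quispe+Novak, Shift 4→Quispe, Shift 5→Novak, Shift 6→Quispe.
Total: 110 + 110 + 120 + 125 + 120 + 125 + 120 = $830.

$830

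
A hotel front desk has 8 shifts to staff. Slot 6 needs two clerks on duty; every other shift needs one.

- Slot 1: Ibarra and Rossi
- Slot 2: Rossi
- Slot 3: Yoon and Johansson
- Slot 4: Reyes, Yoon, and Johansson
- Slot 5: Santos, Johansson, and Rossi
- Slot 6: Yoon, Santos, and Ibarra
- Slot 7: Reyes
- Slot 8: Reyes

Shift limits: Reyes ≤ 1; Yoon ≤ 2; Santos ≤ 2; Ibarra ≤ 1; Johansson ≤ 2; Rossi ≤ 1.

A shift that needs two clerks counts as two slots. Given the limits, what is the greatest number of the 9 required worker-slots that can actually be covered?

8

Total capacity across all clerks is 1+2+2+1+2+1 = 9, and 9 slots are needed, so at most 9 can be filled.
Shifts {Slot 7, Slot 8} need 2 slots but only Reyes are available for them, supplying at most 1 — so at least 1 slot must go unfilled.
An assignment achieving 8: Slot 1→Ibarra, Slot 2→Rossi, Slot 3→Yoon, Slot 4→Johansson, Slot 5→Santos, Slot 6→Yoon+Santos, Slot 7→Reyes.
Loads: Reyes 1/1, Yoon 2/2, Santos 2/2, Ibarra 1/1, Johansson 1/2, Rossi 1/1.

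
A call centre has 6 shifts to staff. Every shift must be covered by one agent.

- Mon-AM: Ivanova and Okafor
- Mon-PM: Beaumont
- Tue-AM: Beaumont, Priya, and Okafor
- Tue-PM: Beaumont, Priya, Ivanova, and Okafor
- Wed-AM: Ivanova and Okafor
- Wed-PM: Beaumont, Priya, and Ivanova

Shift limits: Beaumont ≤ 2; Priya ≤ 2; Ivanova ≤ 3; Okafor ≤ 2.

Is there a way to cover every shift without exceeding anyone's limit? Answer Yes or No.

Yes

Mon-PM can only be covered by Beaumont, so that assignment is forced.
One valid schedule: Mon-AM→Ivanova, Mon-PM→Beaumont, Tue-AM→Beaumont, Tue-PM→Priya, Wed-AM→Ivanova, Wed-PM→Priya.
Loads: Beaumont 2/2, Priya 2/2, Ivanova 2/3, Okafor 0/2 — all within limits.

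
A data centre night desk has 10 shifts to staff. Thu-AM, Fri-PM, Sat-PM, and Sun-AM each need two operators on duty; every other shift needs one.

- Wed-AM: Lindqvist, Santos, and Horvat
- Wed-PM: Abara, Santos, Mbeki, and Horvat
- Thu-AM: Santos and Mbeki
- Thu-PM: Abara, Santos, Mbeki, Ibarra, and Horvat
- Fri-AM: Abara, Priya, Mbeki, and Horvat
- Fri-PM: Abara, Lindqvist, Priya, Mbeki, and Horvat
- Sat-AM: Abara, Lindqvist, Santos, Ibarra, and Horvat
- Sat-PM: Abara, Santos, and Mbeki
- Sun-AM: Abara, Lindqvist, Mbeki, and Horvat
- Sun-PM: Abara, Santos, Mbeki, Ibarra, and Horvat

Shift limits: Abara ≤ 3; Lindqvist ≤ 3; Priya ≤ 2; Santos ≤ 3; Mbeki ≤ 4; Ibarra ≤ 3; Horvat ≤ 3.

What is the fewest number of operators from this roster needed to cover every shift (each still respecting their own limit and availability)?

14 slots to fill and no one can take more than 4, so at least ⌈14/4⌉ = 4 operators are needed.
Any 4 operators together have capacity at most 4+3+3+3 = 13 < 14 slots, so 4 can never suffice.
Abara, Lindqvist, Priya, Santos, and Mbeki alone can cover everything: Wed-AM→Lindqvist, Wed-PM→Abara, Thu-AM→Santos+Mbeki, Thu-PM→Abara, Fri-AM→Abara, Fri-PM→Priya+Mbeki, Sat-AM→Lindqvist, Sat-PM→Santos+Mbeki, Sun-AM→Lindqvist+Mbeki, Sun-PM→Santos.

5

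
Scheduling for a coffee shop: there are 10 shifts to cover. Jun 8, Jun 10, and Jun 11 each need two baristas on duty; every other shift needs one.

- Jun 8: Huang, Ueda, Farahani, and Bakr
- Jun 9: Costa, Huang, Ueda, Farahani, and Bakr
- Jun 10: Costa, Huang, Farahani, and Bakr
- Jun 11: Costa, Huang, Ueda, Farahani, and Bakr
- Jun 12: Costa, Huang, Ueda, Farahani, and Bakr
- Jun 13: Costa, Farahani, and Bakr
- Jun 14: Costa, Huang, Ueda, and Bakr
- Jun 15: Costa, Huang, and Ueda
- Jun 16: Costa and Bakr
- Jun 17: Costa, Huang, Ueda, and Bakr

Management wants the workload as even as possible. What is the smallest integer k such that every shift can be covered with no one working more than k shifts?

With 5 baristas and 13 worker-slots to fill, someone must work at least ⌈13/5⌉ = 3 shifts, so k ≥ 3.
k = 3 works: Jun 8→Ueda+Farahani, Jun 9→Huang, Jun 10→Farahani+Bakr, Jun 11→Ueda+Farahani, Jun 12→Ueda, Jun 13→Costa, Jun 14→Huang, Jun 15→Costa, Jun 16→Costa, Jun 17→Huang.
Loads: Costa 3, Huang 3, Ueda 3, Farahani 3, Bakr 1 — all ≤ 3.

3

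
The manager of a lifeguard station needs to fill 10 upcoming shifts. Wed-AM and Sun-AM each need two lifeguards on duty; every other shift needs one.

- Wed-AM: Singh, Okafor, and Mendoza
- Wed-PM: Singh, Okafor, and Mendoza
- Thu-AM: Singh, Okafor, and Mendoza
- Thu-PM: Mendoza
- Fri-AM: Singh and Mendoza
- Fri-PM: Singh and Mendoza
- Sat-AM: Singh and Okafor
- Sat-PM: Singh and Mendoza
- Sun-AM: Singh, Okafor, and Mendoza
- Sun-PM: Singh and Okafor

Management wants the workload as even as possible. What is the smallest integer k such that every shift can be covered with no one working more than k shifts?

4

With 3 lifeguards and 12 worker-slots to fill, someone must work at least ⌈12/3⌉ = 4 shifts, so k ≥ 4.
k = 4 works: Wed-AM→Okafor+Mendoza, Wed-PM→Okafor, Thu-AM→Mendoza, Thu-PM→Mendoza, Fri-AM→Singh, Fri-PM→Singh, Sat-AM→Singh, Sat-PM→Singh, Sun-AM→Okafor+Mendoza, Sun-PM→Okafor.
Loads: Singh 4, Okafor 4, Mendoza 4 — all ≤ 4.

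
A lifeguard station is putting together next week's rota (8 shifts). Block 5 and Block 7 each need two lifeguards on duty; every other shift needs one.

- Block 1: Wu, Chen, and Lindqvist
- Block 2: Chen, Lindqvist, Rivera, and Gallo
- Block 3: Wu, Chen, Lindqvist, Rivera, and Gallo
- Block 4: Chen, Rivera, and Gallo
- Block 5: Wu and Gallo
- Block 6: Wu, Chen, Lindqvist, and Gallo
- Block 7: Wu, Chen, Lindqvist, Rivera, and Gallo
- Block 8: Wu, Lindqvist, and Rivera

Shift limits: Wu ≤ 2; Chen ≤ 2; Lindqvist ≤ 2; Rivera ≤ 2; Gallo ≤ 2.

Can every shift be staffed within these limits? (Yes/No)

Block 5 can only be covered by Wu and Gallo, so that assignment is forced.
One valid schedule: Block 1→Wu, Block 2→Chen, Block 3→Rivera, Block 4→Chen, Block 5→Wu+Gallo, Block 6→Lindqvist, Block 7→Rivera+Gallo, Block 8→Lindqvist.
Loads: Wu 2/2, Chen 2/2, Lindqvist 2/2, Rivera 2/2, Gallo 2/2 — all within limits.

Yes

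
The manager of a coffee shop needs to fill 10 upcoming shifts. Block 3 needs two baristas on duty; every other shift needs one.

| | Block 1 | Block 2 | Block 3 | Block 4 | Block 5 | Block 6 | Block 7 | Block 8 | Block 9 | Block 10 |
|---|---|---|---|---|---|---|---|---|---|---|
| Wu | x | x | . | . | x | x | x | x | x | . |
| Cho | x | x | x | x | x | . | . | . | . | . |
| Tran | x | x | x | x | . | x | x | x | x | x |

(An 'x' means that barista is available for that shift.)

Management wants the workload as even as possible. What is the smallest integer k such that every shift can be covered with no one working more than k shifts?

With 3 baristas and 11 worker-slots to fill, someone must work at least ⌈11/3⌉ = 4 shifts, so k ≥ 4.
k = 4 works: Block 1→Cho, Block 2→Cho, Block 3→Cho+Tran, Block 4→Cho, Block 5→Wu, Block 6→Wu, Block 7→Wu, Block 8→Wu, Block 9→Tran, Block 10→Tran.
Loads: Wu 4, Cho 4, Tran 3 — all ≤ 4.

4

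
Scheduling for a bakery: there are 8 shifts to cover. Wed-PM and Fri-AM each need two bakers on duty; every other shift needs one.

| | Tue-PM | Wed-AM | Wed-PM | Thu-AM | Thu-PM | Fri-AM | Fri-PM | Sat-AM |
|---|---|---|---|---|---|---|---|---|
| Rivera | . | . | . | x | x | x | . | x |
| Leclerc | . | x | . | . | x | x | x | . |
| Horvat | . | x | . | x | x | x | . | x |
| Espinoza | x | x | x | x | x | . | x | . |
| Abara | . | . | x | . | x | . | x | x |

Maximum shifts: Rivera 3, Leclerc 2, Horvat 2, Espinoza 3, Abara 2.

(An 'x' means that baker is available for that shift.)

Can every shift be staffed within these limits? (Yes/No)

Tue-PM can only be covered by Espinoza, so that assignment is forced.
Wed-PM can only be covered by Espinoza and Abara, so that assignment is forced.
One valid schedule: Tue-PM→Espinoza, Wed-AM→Leclerc, Wed-PM→Espinoza+Abara, Thu-AM→Rivera, Thu-PM→Horvat, Fri-AM→Rivera+Leclerc, Fri-PM→Espinoza, Sat-AM→Rivera.
Loads: Rivera 3/3, Leclerc 2/2, Horvat 1/2, Espinoza 3/3, Abara 1/2 — all within limits.

Yes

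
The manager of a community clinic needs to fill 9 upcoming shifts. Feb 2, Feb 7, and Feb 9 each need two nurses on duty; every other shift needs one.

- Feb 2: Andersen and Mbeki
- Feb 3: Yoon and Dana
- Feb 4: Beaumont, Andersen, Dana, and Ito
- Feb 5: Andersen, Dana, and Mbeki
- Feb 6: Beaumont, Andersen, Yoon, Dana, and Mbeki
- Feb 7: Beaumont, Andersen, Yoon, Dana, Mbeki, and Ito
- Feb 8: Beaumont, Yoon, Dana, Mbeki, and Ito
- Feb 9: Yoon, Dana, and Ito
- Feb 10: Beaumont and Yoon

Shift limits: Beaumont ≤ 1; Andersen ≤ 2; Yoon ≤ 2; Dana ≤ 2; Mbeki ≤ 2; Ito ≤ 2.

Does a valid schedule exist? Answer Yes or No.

No

Total capacity is 1+2+2+2+2+2 = 11 but 12 worker-slots are needed — infeasible.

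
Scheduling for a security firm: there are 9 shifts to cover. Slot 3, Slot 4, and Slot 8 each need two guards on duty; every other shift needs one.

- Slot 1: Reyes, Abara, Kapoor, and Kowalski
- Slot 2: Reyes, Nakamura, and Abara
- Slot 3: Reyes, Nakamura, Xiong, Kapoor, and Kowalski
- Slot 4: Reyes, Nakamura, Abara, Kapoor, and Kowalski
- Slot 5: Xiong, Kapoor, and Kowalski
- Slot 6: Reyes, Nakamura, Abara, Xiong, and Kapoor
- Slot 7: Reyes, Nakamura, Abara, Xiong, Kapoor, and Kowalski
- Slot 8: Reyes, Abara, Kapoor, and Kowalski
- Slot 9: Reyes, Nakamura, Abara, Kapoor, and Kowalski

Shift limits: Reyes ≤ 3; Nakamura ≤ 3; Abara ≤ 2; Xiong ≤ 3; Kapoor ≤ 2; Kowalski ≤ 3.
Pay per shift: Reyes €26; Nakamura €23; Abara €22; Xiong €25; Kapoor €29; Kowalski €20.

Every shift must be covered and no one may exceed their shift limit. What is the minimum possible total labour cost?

€274

Picking the cheapest available guard for each shift independently would cost €251, but that ignores the shift limits.
An optimal schedule: Slot 1→Kowalski, Slot 2→Abara, Slot 3→Nakamura+Xiong, Slot 4→Nakamura+Reyes, Slot 5→Kowalski, Slot 6→Xiong, Slot 7→Xiong, Slot 8→Kowalski+Abara, Slot 9→Nakamura.
Total: 20 + 22 + 23 + 25 + 23 + 26 + 20 + 25 + 25 + 20 + 22 + 23 = €274.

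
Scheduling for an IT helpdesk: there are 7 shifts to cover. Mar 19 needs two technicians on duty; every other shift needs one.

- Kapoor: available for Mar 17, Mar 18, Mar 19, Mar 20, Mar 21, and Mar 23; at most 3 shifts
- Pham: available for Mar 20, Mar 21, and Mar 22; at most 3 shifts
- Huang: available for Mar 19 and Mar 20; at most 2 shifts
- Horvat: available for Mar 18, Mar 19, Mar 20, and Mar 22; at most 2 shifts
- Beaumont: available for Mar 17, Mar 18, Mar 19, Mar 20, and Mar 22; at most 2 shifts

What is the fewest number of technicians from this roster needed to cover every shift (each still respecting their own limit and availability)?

3

8 slots to fill and no one can take more than 3, so at least ⌈8/3⌉ = 3 technicians are needed.
Kapoor, Pham, and Horvat alone can cover everything: Mar 17→Kapoor, Mar 18→Horvat, Mar 19→Kapoor+Horvat, Mar 20→Pham, Mar 21→Pham, Mar 22→Pham, Mar 23→Kapoor.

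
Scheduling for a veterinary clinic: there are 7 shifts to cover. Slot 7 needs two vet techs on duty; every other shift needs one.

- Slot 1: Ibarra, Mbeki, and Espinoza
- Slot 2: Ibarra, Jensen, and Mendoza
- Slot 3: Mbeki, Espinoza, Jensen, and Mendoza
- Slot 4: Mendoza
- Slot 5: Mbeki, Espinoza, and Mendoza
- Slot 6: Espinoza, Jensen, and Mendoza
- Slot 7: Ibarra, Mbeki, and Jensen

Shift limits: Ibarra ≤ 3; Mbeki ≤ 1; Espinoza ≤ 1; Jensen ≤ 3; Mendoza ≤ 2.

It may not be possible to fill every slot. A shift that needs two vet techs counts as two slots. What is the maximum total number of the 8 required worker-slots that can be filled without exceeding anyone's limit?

Total capacity across all vet techs is 3+1+1+3+2 = 10, and 8 slots are needed, so at most 8 can be filled.
An assignment achieving 8: Slot 1→Ibarra, Slot 2→Ibarra, Slot 3→Jensen, Slot 4→Mendoza, Slot 5→Mbeki, Slot 6→Espinoza, Slot 7→Ibarra+Jensen.
Loads: Ibarra 3/3, Mbeki 1/1, Espinoza 1/1, Jensen 2/3, Mendoza 1/2.

8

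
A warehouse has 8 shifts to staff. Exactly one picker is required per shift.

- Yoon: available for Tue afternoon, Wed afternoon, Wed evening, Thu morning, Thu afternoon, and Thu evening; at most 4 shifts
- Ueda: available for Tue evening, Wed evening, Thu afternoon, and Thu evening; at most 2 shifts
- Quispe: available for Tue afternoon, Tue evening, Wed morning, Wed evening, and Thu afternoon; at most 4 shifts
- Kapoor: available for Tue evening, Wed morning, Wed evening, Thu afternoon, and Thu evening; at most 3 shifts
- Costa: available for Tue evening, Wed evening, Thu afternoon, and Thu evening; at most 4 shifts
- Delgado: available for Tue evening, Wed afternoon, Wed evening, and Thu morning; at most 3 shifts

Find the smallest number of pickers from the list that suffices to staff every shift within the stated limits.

2

8 slots to fill and no one can take more than 4, so at least ⌈8/4⌉ = 2 pickers are needed.
Yoon and Quispe alone can cover everything: Tue afternoon→Yoon, Tue evening→Quispe, Wed morning→Quispe, Wed afternoon→Yoon, Wed evening→Quispe, Thu morning→Yoon, Thu afternoon→Quispe, Thu evening→Yoon.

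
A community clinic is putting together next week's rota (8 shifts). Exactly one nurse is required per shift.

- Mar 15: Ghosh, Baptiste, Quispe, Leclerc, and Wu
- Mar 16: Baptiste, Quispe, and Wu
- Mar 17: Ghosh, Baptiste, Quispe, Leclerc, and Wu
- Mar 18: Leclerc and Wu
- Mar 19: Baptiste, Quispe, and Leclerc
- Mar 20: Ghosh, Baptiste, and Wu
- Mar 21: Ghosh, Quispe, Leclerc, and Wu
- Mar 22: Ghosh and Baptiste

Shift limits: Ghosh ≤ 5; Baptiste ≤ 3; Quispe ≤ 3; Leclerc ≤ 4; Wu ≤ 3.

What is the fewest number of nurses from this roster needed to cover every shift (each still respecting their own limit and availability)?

3

8 slots to fill and no one can take more than 5, so at least ⌈8/5⌉ = 2 nurses are needed.
No set of 2 nurses can cover every shift (each such set leaves at least one shift with no one available or exceeds a cap).
Ghosh, Baptiste, and Leclerc alone can cover everything: Mar 15→Ghosh, Mar 16→Baptiste, Mar 17→Ghosh, Mar 18→Leclerc, Mar 19→Baptiste, Mar 20→Ghosh, Mar 21→Ghosh, Mar 22→Ghosh.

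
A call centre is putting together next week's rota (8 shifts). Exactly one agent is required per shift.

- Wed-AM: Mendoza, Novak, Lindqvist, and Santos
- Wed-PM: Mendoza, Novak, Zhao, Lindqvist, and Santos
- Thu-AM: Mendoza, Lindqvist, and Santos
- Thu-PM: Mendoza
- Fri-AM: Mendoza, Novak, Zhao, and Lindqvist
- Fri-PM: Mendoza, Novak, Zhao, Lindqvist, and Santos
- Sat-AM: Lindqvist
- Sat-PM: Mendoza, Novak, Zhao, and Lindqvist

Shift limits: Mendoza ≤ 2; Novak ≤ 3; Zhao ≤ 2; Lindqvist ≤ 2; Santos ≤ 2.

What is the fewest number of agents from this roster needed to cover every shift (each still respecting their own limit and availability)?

4

8 slots to fill and no one can take more than 3, so at least ⌈8/3⌉ = 3 agents are needed.
Any 3 agents together have capacity at most 3+2+2 = 7 < 8 slots, so 3 can never suffice.
Mendoza, Novak, Zhao, and Lindqvist alone can cover everything: Wed-AM→Novak, Wed-PM→Novak, Thu-AM→Mendoza, Thu-PM→Mendoza, Fri-AM→Novak, Fri-PM→Zhao, Sat-AM→Lindqvist, Sat-PM→Zhao.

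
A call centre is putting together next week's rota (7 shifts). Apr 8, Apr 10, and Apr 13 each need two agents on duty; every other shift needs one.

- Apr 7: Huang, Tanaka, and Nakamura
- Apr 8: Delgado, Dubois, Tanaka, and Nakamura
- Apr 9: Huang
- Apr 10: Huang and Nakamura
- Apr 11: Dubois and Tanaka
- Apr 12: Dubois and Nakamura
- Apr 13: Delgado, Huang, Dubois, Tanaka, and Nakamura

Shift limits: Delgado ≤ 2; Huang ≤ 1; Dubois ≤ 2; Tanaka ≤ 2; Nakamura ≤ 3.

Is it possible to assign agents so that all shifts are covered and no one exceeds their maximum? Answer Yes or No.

Total capacity is 10 and 10 slots are needed, so capacity alone doesn't rule it out.
Shifts {Apr 9, Apr 10} need 3 worker-slots in total, but the agents available for any of those shifts (Huang and Nakamura) can supply at most 2 among them. So no valid schedule exists.

No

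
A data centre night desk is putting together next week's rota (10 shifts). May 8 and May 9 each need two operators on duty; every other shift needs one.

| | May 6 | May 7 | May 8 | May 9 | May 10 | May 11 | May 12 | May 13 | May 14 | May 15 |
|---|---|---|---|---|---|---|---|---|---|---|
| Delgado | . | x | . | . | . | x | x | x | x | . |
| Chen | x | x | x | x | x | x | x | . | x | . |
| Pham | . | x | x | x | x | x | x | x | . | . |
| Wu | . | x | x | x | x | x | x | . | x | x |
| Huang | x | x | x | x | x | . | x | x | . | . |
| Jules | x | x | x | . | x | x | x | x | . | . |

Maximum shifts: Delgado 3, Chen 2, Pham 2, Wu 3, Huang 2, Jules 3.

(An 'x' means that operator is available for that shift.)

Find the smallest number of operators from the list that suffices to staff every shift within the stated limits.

12 slots to fill and no one can take more than 3, so at least ⌈12/3⌉ = 4 operators are needed.
Any 4 operators together have capacity at most 3+3+3+2 = 11 < 12 slots, so 4 can never suffice.
Delgado, Chen, Pham, Wu, and Huang alone can cover everything: May 6→Chen, May 7→Pham, May 8→Wu+Huang, May 9→Wu+Huang, May 10→Chen, May 11→Delgado, May 12→Pham, May 13→Delgado, May 14→Delgado, May 15→Wu.

5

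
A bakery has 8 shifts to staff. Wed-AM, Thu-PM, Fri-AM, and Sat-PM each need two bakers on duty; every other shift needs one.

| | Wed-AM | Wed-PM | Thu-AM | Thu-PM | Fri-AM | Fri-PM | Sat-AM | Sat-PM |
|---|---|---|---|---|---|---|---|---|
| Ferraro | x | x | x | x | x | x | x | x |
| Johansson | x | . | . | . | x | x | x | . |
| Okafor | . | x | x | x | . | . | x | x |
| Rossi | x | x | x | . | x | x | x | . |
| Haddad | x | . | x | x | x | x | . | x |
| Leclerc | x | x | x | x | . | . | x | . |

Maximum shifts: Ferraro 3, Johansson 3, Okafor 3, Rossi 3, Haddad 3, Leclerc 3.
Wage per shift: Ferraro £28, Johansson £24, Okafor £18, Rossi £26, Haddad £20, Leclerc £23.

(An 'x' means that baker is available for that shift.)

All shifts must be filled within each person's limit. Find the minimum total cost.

Picking the cheapest available baker for each shift independently would cost £237, but that ignores the shift limits.
An optimal schedule: Wed-AM→Leclerc+Johansson, Wed-PM→Okafor, Thu-AM→Leclerc, Thu-PM→Okafor+Leclerc, Fri-AM→Haddad+Johansson, Fri-PM→Haddad, Sat-AM→Johansson, Sat-PM→Okafor+Haddad.
Total: 23 + 24 + 18 + 23 + 18 + 23 + 20 + 24 + 20 + 24 + 18 + 20 = £255.

£255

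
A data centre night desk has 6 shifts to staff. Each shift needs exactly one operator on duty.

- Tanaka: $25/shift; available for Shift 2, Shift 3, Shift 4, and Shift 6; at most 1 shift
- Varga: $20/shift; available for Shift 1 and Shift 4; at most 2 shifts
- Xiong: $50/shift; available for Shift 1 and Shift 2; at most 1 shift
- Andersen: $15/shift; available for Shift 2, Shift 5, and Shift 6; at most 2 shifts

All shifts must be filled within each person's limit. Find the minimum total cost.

Shift 3 can only be covered by Tanaka, so that assignment is forced.
Shift 5 can only be covered by Andersen, so that assignment is forced.
Picking the cheapest available operator for each shift independently would cost $110, but that ignores the shift limits.
An optimal schedule: Shift 1→Varga, Shift 2→Xiong, Shift 3→Tanaka, Shift 4→Varga, Shift 5→Andersen, Shift 6→Andersen.
Total: 20 + 50 + 25 + 20 + 15 + 15 = $145.

$145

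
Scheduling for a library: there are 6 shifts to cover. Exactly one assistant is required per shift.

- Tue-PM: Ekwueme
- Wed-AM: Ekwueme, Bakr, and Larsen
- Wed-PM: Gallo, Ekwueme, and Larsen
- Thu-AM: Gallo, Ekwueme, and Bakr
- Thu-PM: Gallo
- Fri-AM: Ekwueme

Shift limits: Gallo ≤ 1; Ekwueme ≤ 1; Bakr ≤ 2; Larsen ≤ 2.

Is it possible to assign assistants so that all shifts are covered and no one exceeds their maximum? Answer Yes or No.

No

Total capacity is 6 and 6 slots are needed, so capacity alone doesn't rule it out.
Shifts {Tue-PM, Fri-AM} need 2 worker-slots in total, but the assistants available for any of those shifts (Ekwueme) can supply at most 1 among them. So no valid schedule exists.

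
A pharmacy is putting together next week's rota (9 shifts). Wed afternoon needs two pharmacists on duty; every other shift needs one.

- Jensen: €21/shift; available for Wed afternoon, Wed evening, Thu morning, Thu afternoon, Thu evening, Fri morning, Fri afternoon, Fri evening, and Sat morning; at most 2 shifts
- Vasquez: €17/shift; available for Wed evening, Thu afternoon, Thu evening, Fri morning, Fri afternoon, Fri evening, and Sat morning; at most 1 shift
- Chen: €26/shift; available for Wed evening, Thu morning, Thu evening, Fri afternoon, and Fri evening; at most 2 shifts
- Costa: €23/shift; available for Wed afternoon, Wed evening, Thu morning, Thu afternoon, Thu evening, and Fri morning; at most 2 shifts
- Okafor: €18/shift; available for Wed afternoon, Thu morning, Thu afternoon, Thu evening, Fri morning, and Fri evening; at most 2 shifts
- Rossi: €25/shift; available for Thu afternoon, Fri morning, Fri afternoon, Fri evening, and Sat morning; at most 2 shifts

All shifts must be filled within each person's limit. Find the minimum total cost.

€217

Picking the cheapest available pharmacist for each shift independently would cost €176, but that ignores the shift limits.
An optimal schedule: Wed afternoon→Okafor+Jensen, Wed evening→Jensen, Thu morning→Okafor, Thu afternoon→Costa, Thu evening→Costa, Fri morning→Rossi, Fri afternoon→Rossi, Fri evening→Chen, Sat morning→Vasquez.
Total: 18 + 21 + 21 + 18 + 23 + 23 + 25 + 25 + 26 + 17 = €217.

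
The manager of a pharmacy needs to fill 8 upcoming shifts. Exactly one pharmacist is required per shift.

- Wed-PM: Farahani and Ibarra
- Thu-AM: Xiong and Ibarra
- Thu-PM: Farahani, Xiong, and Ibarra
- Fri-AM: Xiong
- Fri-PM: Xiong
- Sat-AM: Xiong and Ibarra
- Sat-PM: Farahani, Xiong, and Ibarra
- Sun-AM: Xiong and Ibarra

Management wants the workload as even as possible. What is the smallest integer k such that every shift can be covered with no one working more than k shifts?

3

With 3 pharmacists and 8 worker-slots to fill, someone must work at least ⌈8/3⌉ = 3 shifts, so k ≥ 3.
k = 3 works: Wed-PM→Farahani, Thu-AM→Xiong, Thu-PM→Farahani, Fri-AM→Xiong, Fri-PM→Xiong, Sat-AM→Ibarra, Sat-PM→Farahani, Sun-AM→Ibarra.
Loads: Farahani 3, Xiong 3, Ibarra 2 — all ≤ 3.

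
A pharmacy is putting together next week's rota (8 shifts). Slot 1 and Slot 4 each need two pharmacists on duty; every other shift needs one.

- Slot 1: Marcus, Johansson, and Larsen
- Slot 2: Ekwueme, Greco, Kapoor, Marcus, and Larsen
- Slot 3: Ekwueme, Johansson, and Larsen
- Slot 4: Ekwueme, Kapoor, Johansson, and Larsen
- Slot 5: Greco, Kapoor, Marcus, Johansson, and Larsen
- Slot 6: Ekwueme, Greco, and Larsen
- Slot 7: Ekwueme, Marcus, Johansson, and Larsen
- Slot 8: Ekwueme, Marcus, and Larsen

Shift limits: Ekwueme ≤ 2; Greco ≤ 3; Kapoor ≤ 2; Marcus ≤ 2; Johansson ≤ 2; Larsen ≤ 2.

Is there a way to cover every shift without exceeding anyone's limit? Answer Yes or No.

One valid schedule: Slot 1→Marcus+Johansson, Slot 2→Greco, Slot 3→Ekwueme, Slot 4→Kapoor+Larsen, Slot 5→Greco, Slot 6→Ekwueme, Slot 7→Johansson, Slot 8→Marcus.
Loads: Ekwueme 2/2, Greco 2/3, Kapoor 1/2, Marcus 2/2, Johansson 2/2, Larsen 1/2 — all within limits.

Yes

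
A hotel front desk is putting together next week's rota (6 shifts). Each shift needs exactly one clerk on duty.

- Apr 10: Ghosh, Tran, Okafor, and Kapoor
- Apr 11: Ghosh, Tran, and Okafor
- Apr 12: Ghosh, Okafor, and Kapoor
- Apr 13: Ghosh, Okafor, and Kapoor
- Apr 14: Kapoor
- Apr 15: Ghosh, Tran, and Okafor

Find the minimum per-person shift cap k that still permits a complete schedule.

With 4 clerks and 6 worker-slots to fill, someone must work at least ⌈6/4⌉ = 2 shifts, so k ≥ 2.
k = 2 works: Apr 10→Tran, Apr 11→Ghosh, Apr 12→Ghosh, Apr 13→Okafor, Apr 14→Kapoor, Apr 15→Tran.
Loads: Ghosh 2, Tran 2, Okafor 1, Kapoor 1 — all ≤ 2.

2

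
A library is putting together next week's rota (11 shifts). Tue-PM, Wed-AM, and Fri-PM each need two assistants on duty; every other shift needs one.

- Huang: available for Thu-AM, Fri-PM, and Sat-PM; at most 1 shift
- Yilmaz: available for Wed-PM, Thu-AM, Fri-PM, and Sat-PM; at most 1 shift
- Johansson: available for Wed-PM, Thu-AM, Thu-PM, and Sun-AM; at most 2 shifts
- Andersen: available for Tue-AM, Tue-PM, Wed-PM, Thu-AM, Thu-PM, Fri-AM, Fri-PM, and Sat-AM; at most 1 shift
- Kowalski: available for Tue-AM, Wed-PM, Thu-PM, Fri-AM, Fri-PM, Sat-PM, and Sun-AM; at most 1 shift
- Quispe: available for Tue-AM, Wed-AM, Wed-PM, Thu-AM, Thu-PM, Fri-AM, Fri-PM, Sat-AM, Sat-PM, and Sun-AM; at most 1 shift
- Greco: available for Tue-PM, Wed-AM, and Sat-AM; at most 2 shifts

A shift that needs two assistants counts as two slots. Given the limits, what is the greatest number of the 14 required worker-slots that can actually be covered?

9

Total capacity across all assistants is 1+1+2+1+1+1+2 = 9, and 14 slots are needed, so at most 9 can be filled.
An assignment achieving 9: Tue-AM→Kowalski, Tue-PM→Andersen+Greco, Wed-AM→Quispe+Greco, Wed-PM→Yilmaz, Thu-PM→Johansson, Sat-PM→Huang, Sun-AM→Johansson.
Loads: Huang 1/1, Yilmaz 1/1, Johansson 2/2, Andersen 1/1, Kowalski 1/1, Quispe 1/1, Greco 2/2.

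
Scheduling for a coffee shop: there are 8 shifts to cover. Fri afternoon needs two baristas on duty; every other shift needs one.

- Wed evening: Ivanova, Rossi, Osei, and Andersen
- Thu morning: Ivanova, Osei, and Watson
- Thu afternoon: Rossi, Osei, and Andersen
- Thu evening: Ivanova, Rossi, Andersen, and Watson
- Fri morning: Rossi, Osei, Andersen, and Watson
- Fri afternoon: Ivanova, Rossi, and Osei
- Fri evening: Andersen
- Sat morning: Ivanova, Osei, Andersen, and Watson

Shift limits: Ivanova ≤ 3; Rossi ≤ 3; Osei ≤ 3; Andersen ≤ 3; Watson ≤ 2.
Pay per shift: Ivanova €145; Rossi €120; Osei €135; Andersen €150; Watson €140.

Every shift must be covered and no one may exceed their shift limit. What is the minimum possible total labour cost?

€1195

Fri evening can only be covered by Andersen, so that assignment is forced.
Picking the cheapest available barista for each shift independently would cost €1155, but that ignores the shift limits.
An optimal schedule: Wed evening→Rossi, Thu morning→Osei, Thu afternoon→Rossi, Thu evening→Watson, Fri morning→Osei, Fri afternoon→Rossi+Osei, Fri evening→Andersen, Sat morning→Watson.
Total: 120 + 135 + 120 + 140 + 135 + 120 + 135 + 150 + 140 = €1195.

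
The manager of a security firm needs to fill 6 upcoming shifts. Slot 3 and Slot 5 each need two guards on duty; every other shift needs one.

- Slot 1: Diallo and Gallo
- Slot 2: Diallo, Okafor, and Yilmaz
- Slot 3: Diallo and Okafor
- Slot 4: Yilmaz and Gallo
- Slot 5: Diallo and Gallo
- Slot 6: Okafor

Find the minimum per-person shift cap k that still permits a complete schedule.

With 4 guards and 8 worker-slots to fill, someone must work at least ⌈8/4⌉ = 2 shifts, so k ≥ 2.
k = 2 works: Slot 1→Gallo, Slot 2→Yilmaz, Slot 3→Diallo+Okafor, Slot 4→Yilmaz, Slot 5→Diallo+Gallo, Slot 6→Okafor.
Loads: Diallo 2, Okafor 2, Yilmaz 2, Gallo 2 — all ≤ 2.

2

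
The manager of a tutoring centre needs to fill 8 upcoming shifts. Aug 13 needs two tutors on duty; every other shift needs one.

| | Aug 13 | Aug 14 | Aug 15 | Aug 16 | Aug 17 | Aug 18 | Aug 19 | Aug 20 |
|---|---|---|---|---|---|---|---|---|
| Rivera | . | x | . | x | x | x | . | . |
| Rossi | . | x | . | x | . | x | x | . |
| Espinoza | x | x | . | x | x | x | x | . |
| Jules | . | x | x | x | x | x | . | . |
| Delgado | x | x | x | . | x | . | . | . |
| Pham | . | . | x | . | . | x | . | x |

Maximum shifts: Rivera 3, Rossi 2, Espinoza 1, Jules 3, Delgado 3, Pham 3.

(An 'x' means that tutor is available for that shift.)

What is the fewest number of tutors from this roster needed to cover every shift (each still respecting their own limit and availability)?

4

9 slots to fill and no one can take more than 3, so at least ⌈9/3⌉ = 3 tutors are needed.
Shifts {Aug 13, Aug 16, Aug 20} need 4 slots, but among the tutors available for them (Rivera, Rossi, Espinoza, Jules, Delgado, and Pham) any 3 together supply at most 3. So 3 tutors are not enough.
Rossi, Espinoza, Delgado, and Pham alone can cover everything: Aug 13→Espinoza+Delgado, Aug 14→Delgado, Aug 15→Pham, Aug 16→Rossi, Aug 17→Delgado, Aug 18→Pham, Aug 19→Rossi, Aug 20→Pham.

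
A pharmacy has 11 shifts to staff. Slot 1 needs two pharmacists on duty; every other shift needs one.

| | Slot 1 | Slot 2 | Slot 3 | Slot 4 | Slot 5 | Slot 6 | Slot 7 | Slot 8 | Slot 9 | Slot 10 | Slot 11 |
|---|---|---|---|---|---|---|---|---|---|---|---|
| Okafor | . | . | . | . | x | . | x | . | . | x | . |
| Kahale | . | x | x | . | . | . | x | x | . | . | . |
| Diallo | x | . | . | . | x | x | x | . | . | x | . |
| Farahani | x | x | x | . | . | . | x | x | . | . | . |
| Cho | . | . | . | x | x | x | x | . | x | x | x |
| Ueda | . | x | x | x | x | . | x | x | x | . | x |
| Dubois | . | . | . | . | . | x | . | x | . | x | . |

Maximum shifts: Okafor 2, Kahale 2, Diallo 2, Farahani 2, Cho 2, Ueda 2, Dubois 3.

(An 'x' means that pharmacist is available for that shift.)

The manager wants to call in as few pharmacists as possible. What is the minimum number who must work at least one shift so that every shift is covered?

6

12 slots to fill and no one can take more than 3, so at least ⌈12/3⌉ = 4 pharmacists are needed.
Any 5 pharmacists together have capacity at most 3+2+2+2+2 = 11 < 12 slots, so 5 can never suffice.
Okafor, Kahale, Diallo, Farahani, Cho, and Ueda alone can cover everything: Slot 1→Diallo+Farahani, Slot 2→Kahale, Slot 3→Kahale, Slot 4→Cho, Slot 5→Okafor, Slot 6→Diallo, Slot 7→Ueda, Slot 8→Farahani, Slot 9→Cho, Slot 10→Okafor, Slot 11→Ueda.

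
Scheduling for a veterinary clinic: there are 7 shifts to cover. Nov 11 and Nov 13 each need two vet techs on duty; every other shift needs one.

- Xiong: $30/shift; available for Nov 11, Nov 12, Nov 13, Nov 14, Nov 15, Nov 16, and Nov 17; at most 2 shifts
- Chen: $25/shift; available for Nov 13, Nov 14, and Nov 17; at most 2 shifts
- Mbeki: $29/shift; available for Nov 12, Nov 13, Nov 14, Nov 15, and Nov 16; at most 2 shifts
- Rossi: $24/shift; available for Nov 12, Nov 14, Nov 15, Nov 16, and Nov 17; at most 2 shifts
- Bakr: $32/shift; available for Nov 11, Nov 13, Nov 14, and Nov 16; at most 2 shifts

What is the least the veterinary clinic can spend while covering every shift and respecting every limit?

$248

Nov 11 can only be covered by Xiong and Bakr, so that assignment is forced.
Picking the cheapest available vet tech for each shift independently would cost $236, but that ignores the shift limits.
An optimal schedule: Nov 11→Xiong+Bakr, Nov 12→Rossi, Nov 13→Mbeki+Xiong, Nov 14→Chen, Nov 15→Rossi, Nov 16→Mbeki, Nov 17→Chen.
Total: 30 + 32 + 24 + 29 + 30 + 25 + 24 + 29 + 25 = $248.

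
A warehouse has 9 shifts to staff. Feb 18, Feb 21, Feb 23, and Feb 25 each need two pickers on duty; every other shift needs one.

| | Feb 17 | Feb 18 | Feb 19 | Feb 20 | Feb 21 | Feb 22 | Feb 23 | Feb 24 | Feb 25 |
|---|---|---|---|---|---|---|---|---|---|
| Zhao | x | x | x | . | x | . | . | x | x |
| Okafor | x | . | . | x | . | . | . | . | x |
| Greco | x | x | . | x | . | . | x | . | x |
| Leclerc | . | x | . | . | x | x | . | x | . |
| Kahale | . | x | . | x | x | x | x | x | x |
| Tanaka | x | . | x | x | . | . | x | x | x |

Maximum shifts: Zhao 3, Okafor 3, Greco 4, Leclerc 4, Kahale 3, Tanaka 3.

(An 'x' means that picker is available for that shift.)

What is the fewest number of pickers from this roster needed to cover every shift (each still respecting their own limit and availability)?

4

13 slots to fill and no one can take more than 4, so at least ⌈13/4⌉ = 4 pickers are needed.
Zhao, Greco, Leclerc, and Kahale alone can cover everything: Feb 17→Zhao, Feb 18→Greco+Leclerc, Feb 19→Zhao, Feb 20→Greco, Feb 21→Zhao+Leclerc, Feb 22→Leclerc, Feb 23→Greco+Kahale, Feb 24→Leclerc, Feb 25→Greco+Kahale.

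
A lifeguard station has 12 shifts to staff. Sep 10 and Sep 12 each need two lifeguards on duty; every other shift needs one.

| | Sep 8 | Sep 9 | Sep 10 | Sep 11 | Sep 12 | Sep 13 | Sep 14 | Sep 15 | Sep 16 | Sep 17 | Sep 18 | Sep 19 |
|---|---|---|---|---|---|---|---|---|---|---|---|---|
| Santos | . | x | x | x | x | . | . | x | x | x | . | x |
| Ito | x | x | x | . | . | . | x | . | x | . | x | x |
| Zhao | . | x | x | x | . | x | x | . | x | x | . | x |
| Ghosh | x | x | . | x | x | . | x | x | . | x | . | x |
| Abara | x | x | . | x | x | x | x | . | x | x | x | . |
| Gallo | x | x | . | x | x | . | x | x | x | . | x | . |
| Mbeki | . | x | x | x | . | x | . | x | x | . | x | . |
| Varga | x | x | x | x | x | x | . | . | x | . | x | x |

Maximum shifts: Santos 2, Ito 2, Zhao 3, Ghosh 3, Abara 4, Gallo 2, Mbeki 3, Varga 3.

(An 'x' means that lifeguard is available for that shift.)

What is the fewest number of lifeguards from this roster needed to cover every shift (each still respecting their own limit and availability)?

5

14 slots to fill and no one can take more than 4, so at least ⌈14/4⌉ = 4 lifeguards are needed.
Any 4 lifeguards together have capacity at most 4+3+3+3 = 13 < 14 slots, so 4 can never suffice.
Santos, Ito, Zhao, Ghosh, and Abara alone can cover everything: Sep 8→Ito, Sep 9→Abara, Sep 10→Santos+Zhao, Sep 11→Zhao, Sep 12→Ghosh+Abara, Sep 13→Zhao, Sep 14→Ghosh, Sep 15→Santos, Sep 16→Abara, Sep 17→Abara, Sep 18→Ito, Sep 19→Ghosh.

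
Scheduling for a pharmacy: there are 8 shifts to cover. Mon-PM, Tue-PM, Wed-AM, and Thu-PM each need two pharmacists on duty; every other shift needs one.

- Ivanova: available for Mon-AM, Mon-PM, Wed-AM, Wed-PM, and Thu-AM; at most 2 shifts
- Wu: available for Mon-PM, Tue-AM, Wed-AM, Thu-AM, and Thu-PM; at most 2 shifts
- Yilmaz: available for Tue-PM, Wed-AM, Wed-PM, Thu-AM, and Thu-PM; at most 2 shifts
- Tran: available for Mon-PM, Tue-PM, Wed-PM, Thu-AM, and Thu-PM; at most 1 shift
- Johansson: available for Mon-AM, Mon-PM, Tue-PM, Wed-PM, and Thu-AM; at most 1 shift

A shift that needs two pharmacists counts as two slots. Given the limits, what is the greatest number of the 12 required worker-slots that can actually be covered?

8

Total capacity across all pharmacists is 2+2+2+1+1 = 8, and 12 slots are needed, so at most 8 can be filled.
An assignment achieving 8: Mon-AM→Ivanova, Mon-PM→Johansson, Tue-AM→Wu, Tue-PM→Yilmaz+Tran, Wed-AM→Ivanova+Wu, Thu-PM→Yilmaz.
Loads: Ivanova 2/2, Wu 2/2, Yilmaz 2/2, Tran 1/1, Johansson 1/1.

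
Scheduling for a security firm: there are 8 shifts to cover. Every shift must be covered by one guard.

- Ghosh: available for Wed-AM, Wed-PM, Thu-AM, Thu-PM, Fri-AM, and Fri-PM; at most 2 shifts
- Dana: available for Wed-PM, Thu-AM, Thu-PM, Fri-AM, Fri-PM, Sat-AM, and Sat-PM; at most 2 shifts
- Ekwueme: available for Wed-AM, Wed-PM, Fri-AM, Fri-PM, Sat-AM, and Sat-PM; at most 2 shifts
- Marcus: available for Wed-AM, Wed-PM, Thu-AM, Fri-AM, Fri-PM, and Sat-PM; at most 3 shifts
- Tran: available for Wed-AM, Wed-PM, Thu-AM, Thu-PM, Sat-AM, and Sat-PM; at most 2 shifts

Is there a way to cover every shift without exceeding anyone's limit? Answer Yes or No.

One valid schedule: Wed-AM→Ghosh, Wed-PM→Marcus, Thu-AM→Dana, Thu-PM→Ghosh, Fri-AM→Ekwueme, Fri-PM→Ekwueme, Sat-AM→Dana, Sat-PM→Marcus.
Loads: Ghosh 2/2, Dana 2/2, Ekwueme 2/2, Marcus 2/3, Tran 0/2 — all within limits.

Yes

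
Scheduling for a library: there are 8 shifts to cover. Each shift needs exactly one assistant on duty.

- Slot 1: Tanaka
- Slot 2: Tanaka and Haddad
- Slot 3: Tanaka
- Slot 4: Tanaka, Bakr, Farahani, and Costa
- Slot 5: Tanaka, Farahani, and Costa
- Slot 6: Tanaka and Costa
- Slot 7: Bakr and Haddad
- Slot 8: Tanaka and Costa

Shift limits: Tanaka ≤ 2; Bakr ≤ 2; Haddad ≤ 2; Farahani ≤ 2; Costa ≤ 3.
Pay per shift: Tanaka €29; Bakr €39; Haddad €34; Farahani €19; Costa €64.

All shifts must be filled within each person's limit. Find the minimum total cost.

€292

Slot 1 can only be covered by Tanaka, so that assignment is forced.
Slot 3 can only be covered by Tanaka, so that assignment is forced.
Picking the cheapest available assistant for each shift independently would cost €217, but that ignores the shift limits.
An optimal schedule: Slot 1→Tanaka, Slot 2→Haddad, Slot 3→Tanaka, Slot 4→Farahani, Slot 5→Farahani, Slot 6→Costa, Slot 7→Haddad, Slot 8→Costa.
Total: 29 + 34 + 29 + 19 + 19 + 64 + 34 + 64 = €292.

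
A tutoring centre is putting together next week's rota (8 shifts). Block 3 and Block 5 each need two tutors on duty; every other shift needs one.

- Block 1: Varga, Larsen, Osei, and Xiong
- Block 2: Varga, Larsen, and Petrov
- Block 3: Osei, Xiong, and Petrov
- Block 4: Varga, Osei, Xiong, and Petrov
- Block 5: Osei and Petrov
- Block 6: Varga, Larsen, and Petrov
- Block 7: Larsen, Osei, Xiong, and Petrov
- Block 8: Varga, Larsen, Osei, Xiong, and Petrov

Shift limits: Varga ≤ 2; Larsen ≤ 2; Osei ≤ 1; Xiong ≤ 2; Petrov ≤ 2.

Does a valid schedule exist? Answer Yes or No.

No

Total capacity is 2+2+1+2+2 = 9 but 10 worker-slots are needed — infeasible.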